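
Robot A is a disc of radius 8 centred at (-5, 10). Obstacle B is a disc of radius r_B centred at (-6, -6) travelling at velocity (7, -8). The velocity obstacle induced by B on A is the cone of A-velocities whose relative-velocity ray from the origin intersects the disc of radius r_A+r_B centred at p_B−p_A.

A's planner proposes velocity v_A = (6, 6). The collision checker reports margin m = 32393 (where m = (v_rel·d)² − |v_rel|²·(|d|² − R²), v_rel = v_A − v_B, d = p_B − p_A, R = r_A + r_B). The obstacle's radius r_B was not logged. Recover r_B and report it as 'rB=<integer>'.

m = 32393
d = (-1, -16);  v_rel = (-1, 14),  |v_rel|² = 197
v_rel×d = (-1)·(-16) − (14)·(-1) = 30
since m = R²·197 − 30²:  R² = (900 + 32393) / 197 = 169
R = √169 = 13  ⇒  r_B = 13 − 8 = 5

rB=5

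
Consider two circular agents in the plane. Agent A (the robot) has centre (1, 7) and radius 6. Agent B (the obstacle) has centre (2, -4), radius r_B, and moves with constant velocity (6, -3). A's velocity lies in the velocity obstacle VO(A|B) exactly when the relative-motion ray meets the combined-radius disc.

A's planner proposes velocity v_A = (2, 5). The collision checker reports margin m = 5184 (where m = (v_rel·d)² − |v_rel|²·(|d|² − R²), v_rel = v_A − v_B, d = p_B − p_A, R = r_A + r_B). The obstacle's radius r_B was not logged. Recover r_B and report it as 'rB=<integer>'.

m = 5184
d = (1, -11);  v_rel = (-4, 8),  |v_rel|² = 80
v_rel×d = (-4)·(-11) − (8)·(1) = 36
since m = R²·80 − 36²:  R² = (1296 + 5184) / 80 = 81
R = √81 = 9  ⇒  r_B = 9 − 6 = 3

rB=3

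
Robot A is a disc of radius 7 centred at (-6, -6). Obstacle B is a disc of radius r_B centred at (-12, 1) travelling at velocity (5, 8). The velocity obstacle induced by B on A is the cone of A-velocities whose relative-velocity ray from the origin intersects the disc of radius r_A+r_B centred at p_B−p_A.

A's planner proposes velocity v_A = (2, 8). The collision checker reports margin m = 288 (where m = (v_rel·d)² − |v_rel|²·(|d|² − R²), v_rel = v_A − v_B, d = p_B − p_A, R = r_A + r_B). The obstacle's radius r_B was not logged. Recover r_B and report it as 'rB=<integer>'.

m = 288
d = (-6, 7);  v_rel = (-3, 0),  |v_rel|² = 9
v_rel×d = (-3)·(7) − (0)·(-6) = -21
since m = R²·9 − (-21)²:  R² = (441 + 288) / 9 = 81
R = √81 = 9  ⇒  r_B = 9 − 7 = 2

rB=2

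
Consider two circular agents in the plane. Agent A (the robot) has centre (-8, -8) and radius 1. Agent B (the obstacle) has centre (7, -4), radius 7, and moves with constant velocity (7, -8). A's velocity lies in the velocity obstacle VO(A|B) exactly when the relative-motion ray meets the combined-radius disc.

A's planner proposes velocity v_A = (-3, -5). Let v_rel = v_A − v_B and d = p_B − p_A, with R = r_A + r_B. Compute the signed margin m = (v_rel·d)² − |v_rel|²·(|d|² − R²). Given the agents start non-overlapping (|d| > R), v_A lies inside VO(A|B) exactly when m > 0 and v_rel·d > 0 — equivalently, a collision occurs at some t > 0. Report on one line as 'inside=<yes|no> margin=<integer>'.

d = (15, 4),  |d|² = 241;  R = 1+7 = 8,  c = 241−8² = 177
v_rel = (-10, 3),  |v_rel|² = 109;  v_rel·d = (-10)·(15) + (3)·(4) = -138
109·t² + 276·t + 177 = 0  ⇒  m = (-138)² − 109·177 = -249
m = -249 < 0,  v_rel·d = -138 < 0  ⇒  outside

inside=no margin=-249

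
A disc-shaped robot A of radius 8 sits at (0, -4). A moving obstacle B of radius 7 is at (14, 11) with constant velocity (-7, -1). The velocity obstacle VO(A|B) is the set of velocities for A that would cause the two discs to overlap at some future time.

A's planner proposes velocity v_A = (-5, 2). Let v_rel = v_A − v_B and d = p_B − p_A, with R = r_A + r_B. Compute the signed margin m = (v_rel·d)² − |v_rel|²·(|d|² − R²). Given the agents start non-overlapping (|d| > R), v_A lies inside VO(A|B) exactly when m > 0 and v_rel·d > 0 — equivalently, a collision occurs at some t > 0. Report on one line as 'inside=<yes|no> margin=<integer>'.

d = (14, 15),  |d|² = 421;  R = 8+7 = 15,  c = 421−15² = 196
v_rel = (2, 3),  |v_rel|² = 13;  v_rel·d = (2)·(14) + (3)·(15) = 73
13·t² − 146·t + 196 = 0  ⇒  m = 73² − 13·196 = 2781
m = 2781 > 0,  v_rel·d = 73 > 0  ⇒  inside

inside=yes margin=2781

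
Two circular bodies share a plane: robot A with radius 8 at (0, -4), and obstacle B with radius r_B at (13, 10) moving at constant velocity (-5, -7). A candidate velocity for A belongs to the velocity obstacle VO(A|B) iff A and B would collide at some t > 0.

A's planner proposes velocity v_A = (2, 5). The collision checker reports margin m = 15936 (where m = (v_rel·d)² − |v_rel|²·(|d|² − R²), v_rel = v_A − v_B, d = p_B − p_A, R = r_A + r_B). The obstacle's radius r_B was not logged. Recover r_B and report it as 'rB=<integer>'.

m = 15936
d = (13, 14);  v_rel = (7, 12),  |v_rel|² = 193
v_rel×d = (7)·(14) − (12)·(13) = -58
since m = R²·193 − (-58)²:  R² = (3364 + 15936) / 193 = 100
R = √100 = 10  ⇒  r_B = 10 − 8 = 2

rB=2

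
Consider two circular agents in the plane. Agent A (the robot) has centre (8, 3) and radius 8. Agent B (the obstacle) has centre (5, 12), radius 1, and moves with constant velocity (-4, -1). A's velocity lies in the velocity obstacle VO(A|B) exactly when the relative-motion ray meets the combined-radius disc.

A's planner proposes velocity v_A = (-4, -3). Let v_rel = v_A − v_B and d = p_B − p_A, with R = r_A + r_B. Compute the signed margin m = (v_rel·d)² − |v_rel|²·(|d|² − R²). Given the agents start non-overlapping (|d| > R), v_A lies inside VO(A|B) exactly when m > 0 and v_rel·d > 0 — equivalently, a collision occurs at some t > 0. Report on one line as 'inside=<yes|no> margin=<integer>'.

d = (-3, 9),  |d|² = 90;  R = 8+1 = 9,  c = 90−9² = 9
v_rel = (0, -2),  |v_rel|² = 4;  v_rel·d = (0)·(-3) + (-2)·(9) = -18
4·t² + 36·t + 9 = 0  ⇒  m = (-18)² − 4·9 = 288
m = 288 > 0,  v_rel·d = -18 < 0  ⇒  outside

inside=no margin=288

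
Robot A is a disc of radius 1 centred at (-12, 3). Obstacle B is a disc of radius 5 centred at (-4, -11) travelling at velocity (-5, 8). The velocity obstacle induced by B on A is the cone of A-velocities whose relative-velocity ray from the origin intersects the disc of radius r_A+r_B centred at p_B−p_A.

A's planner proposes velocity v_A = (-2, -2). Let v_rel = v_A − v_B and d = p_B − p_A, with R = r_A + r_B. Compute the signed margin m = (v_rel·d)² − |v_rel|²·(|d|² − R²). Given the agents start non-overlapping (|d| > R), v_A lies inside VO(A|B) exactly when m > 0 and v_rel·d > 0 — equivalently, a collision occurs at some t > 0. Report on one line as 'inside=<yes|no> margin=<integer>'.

d = (8, -14),  |d|² = 260;  R = 1+5 = 6,  c = 260−6² = 224
v_rel = (3, -10),  |v_rel|² = 109;  v_rel·d = (3)·(8) + (-10)·(-14) = 164
109·t² − 328·t + 224 = 0  ⇒  m = 164² − 109·224 = 2480
m = 2480 > 0,  v_rel·d = 164 > 0  ⇒  inside

inside=yes margin=2480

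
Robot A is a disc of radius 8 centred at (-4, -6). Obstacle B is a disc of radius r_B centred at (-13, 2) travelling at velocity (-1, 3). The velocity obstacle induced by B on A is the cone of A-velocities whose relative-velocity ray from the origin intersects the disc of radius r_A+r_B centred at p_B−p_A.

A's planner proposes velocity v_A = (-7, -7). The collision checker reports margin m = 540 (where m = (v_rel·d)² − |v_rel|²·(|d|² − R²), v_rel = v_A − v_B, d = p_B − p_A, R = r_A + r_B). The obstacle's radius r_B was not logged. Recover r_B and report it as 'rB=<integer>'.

m = 540
d = (-9, 8);  v_rel = (-6, -10),  |v_rel|² = 136
v_rel×d = (-6)·(8) − (-10)·(-9) = -138
since m = R²·136 − (-138)²:  R² = (19044 + 540) / 136 = 144
R = √144 = 12  ⇒  r_B = 12 − 8 = 4

rB=4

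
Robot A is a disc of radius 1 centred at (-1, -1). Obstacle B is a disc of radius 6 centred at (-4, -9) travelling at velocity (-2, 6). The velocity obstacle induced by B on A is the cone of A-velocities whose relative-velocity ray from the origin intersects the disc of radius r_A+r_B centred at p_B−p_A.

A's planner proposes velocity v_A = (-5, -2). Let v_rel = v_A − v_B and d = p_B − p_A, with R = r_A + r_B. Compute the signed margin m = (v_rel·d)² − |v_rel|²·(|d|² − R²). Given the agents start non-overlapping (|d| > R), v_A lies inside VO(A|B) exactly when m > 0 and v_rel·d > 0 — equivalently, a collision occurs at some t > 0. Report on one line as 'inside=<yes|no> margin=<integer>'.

d = (-3, -8),  |d|² = 73;  R = 1+6 = 7,  c = 73−7² = 24
v_rel = (-3, -8),  |v_rel|² = 73;  v_rel·d = (-3)·(-3) + (-8)·(-8) = 73
73·t² − 146·t + 24 = 0  ⇒  m = 73² − 73·24 = 3577
m = 3577 > 0,  v_rel·d = 73 > 0  ⇒  inside

inside=yes margin=3577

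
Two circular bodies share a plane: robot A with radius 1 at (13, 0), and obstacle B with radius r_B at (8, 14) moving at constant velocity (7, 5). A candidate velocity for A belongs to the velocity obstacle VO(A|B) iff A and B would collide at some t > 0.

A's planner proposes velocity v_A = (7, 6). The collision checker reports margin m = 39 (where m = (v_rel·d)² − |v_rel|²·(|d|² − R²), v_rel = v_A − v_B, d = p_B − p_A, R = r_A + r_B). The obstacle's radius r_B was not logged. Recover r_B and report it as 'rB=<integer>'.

m = 39
d = (-5, 14);  v_rel = (0, 1),  |v_rel|² = 1
v_rel×d = (0)·(14) − (1)·(-5) = 5
since m = R²·1 − 5²:  R² = (25 + 39) / 1 = 64
R = √64 = 8  ⇒  r_B = 8 − 1 = 7

rB=7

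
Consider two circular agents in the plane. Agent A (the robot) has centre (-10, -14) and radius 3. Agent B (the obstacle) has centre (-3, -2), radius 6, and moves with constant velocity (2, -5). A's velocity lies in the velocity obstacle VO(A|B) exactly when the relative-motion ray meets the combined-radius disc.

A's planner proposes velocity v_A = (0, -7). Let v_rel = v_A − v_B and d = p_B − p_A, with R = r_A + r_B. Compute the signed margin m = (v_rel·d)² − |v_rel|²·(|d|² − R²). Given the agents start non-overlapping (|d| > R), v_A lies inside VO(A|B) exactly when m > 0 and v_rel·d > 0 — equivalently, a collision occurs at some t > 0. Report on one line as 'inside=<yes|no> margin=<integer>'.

d = (7, 12),  |d|² = 193;  R = 3+6 = 9,  c = 193−9² = 112
v_rel = (-2, -2),  |v_rel|² = 8;  v_rel·d = (-2)·(7) + (-2)·(12) = -38
8·t² + 76·t + 112 = 0  ⇒  m = (-38)² − 8·112 = 548
m = 548 > 0,  v_rel·d = -38 < 0  ⇒  outside

inside=no margin=548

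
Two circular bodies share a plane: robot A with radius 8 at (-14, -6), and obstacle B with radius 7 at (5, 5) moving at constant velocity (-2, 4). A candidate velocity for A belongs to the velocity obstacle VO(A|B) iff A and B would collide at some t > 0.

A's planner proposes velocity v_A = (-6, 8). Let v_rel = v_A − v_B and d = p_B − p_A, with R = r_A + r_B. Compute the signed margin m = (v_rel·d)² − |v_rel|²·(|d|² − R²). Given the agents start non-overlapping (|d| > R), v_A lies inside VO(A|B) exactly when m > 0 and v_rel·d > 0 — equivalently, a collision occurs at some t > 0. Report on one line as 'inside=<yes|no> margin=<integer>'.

d = (19, 11),  |d|² = 482;  R = 8+7 = 15,  c = 482−15² = 257
v_rel = (-4, 4),  |v_rel|² = 32;  v_rel·d = (-4)·(19) + (4)·(11) = -32
32·t² + 64·t + 257 = 0  ⇒  m = (-32)² − 32·257 = -7200
m = -7200 < 0,  v_rel·d = -32 < 0  ⇒  outside

inside=no margin=-7200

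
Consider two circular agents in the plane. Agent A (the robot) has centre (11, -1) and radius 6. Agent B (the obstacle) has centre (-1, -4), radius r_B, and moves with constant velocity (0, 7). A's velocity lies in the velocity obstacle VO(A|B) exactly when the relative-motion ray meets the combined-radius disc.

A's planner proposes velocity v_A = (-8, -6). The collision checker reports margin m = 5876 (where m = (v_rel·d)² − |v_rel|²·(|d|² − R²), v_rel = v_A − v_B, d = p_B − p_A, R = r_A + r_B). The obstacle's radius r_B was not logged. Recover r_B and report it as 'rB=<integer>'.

m = 5876
d = (-12, -3);  v_rel = (-8, -13),  |v_rel|² = 233
v_rel×d = (-8)·(-3) − (-13)·(-12) = -132
since m = R²·233 − (-132)²:  R² = (17424 + 5876) / 233 = 100
R = √100 = 10  ⇒  r_B = 10 − 6 = 4

rB=4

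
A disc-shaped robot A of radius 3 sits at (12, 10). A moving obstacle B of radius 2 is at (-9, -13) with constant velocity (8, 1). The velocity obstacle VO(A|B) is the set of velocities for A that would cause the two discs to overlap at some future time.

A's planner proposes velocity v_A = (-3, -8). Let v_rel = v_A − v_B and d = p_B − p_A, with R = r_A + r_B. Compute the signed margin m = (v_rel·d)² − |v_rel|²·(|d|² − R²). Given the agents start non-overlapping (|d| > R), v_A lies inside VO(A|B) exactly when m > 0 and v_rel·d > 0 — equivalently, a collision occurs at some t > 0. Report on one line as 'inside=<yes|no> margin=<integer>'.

d = (-21, -23),  |d|² = 970;  R = 3+2 = 5,  c = 970−5² = 945
v_rel = (-11, -9),  |v_rel|² = 202;  v_rel·d = (-11)·(-21) + (-9)·(-23) = 438
202·t² − 876·t + 945 = 0  ⇒  m = 438² − 202·945 = 954
m = 954 > 0,  v_rel·d = 438 > 0  ⇒  inside

inside=yes margin=954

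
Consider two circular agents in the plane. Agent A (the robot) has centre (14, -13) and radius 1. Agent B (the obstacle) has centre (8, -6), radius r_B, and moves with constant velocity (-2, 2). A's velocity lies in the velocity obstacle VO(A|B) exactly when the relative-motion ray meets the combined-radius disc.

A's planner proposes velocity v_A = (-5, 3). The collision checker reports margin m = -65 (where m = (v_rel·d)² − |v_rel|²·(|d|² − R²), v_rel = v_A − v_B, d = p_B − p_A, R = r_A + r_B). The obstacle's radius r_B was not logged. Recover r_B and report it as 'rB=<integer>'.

m = -65
d = (-6, 7);  v_rel = (-3, 1),  |v_rel|² = 10
v_rel×d = (-3)·(7) − (1)·(-6) = -15
since m = R²·10 − (-15)²:  R² = (225 + -65) / 10 = 16
R = √16 = 4  ⇒  r_B = 4 − 1 = 3

rB=3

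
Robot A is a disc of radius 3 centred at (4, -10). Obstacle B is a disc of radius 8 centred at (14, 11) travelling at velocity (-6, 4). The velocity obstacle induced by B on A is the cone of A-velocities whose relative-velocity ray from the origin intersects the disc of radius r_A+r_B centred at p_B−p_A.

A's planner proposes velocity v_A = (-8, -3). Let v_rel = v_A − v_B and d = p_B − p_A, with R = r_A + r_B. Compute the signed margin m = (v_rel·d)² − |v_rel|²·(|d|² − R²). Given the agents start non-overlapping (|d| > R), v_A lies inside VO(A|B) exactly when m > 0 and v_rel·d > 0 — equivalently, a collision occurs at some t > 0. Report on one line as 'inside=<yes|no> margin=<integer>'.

d = (10, 21),  |d|² = 541;  R = 3+8 = 11,  c = 541−11² = 420
v_rel = (-2, -7),  |v_rel|² = 53;  v_rel·d = (-2)·(10) + (-7)·(21) = -167
53·t² + 334·t + 420 = 0  ⇒  m = (-167)² − 53·420 = 5629
m = 5629 > 0,  v_rel·d = -167 < 0  ⇒  outside

inside=no margin=5629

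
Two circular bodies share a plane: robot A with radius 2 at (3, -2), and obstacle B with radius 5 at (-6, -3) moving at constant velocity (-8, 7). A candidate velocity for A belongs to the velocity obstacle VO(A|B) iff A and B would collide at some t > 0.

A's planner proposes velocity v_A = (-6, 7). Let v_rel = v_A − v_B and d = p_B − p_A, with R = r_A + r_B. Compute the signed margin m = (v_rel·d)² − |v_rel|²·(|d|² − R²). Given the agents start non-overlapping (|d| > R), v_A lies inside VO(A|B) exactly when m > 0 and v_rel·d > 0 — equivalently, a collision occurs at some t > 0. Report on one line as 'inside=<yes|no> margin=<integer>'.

d = (-9, -1),  |d|² = 82;  R = 2+5 = 7,  c = 82−7² = 33
v_rel = (2, 0),  |v_rel|² = 4;  v_rel·d = (2)·(-9) + (0)·(-1) = -18
4·t² + 36·t + 33 = 0  ⇒  m = (-18)² − 4·33 = 192
m = 192 > 0,  v_rel·d = -18 < 0  ⇒  outside

inside=no margin=192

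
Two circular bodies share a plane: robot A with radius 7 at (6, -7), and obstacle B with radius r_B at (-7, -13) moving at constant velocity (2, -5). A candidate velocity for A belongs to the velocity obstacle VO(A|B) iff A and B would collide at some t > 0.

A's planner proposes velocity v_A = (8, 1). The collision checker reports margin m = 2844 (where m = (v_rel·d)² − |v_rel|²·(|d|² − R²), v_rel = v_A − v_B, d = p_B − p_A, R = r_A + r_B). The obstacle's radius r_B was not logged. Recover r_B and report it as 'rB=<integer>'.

m = 2844
d = (-13, -6);  v_rel = (6, 6),  |v_rel|² = 72
v_rel×d = (6)·(-6) − (6)·(-13) = 42
since m = R²·72 − 42²:  R² = (1764 + 2844) / 72 = 64
R = √64 = 8  ⇒  r_B = 8 − 7 = 1

rB=1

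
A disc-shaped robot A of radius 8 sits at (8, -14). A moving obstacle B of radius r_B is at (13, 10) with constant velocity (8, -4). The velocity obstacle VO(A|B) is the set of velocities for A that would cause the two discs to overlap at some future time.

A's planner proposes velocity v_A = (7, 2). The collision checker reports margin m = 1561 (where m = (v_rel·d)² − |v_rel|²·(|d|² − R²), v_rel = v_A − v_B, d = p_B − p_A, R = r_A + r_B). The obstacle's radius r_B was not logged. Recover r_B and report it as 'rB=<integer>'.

m = 1561
d = (5, 24);  v_rel = (-1, 6),  |v_rel|² = 37
v_rel×d = (-1)·(24) − (6)·(5) = -54
since m = R²·37 − (-54)²:  R² = (2916 + 1561) / 37 = 121
R = √121 = 11  ⇒  r_B = 11 − 8 = 3

rB=3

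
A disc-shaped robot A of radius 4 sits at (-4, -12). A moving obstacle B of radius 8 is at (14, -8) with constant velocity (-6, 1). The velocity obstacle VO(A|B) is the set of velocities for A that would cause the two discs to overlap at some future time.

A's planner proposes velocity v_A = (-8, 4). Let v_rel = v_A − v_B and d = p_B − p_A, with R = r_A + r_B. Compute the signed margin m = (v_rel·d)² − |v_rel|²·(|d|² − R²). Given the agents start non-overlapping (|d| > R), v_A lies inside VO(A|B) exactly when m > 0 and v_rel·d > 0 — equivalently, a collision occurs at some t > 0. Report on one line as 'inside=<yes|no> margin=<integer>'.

d = (18, 4),  |d|² = 340;  R = 4+8 = 12,  c = 340−12² = 196
v_rel = (-2, 3),  |v_rel|² = 13;  v_rel·d = (-2)·(18) + (3)·(4) = -24
13·t² + 48·t + 196 = 0  ⇒  m = (-24)² − 13·196 = -1972
m = -1972 < 0,  v_rel·d = -24 < 0  ⇒  outside

inside=no margin=-1972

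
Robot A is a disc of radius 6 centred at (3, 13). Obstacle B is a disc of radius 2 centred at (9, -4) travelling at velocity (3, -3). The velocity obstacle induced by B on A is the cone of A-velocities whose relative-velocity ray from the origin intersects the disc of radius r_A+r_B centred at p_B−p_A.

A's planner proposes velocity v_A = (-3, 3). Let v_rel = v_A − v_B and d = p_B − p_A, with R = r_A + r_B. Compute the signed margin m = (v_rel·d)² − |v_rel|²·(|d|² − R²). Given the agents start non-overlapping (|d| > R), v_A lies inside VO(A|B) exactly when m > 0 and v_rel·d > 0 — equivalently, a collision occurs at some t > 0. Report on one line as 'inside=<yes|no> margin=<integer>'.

d = (6, -17),  |d|² = 325;  R = 6+2 = 8,  c = 325−8² = 261
v_rel = (-6, 6),  |v_rel|² = 72;  v_rel·d = (-6)·(6) + (6)·(-17) = -138
72·t² + 276·t + 261 = 0  ⇒  m = (-138)² − 72·261 = 252
m = 252 > 0,  v_rel·d = -138 < 0  ⇒  outside

inside=no margin=252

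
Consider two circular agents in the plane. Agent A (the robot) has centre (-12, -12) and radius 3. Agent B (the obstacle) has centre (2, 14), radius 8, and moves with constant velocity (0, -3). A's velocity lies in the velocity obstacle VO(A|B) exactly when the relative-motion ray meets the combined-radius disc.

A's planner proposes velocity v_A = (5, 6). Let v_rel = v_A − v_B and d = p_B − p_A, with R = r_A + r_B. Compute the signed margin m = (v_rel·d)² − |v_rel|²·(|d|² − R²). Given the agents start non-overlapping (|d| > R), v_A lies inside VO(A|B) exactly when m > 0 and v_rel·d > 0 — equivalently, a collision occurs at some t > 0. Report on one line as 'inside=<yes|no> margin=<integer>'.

d = (14, 26),  |d|² = 872;  R = 3+8 = 11,  c = 872−11² = 751
v_rel = (5, 9),  |v_rel|² = 106;  v_rel·d = (5)·(14) + (9)·(26) = 304
106·t² − 608·t + 751 = 0  ⇒  m = 304² − 106·751 = 12810
m = 12810 > 0,  v_rel·d = 304 > 0  ⇒  inside

inside=yes margin=12810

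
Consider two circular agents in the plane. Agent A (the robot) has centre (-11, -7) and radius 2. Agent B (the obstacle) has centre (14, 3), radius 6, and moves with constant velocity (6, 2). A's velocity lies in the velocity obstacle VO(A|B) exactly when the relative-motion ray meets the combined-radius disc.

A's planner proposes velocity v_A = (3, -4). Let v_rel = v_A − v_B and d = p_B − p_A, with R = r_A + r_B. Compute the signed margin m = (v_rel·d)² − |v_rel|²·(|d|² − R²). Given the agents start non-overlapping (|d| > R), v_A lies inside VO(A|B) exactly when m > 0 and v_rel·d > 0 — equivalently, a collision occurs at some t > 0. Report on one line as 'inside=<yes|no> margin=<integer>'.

d = (25, 10),  |d|² = 725;  R = 2+6 = 8,  c = 725−8² = 661
v_rel = (-3, -6),  |v_rel|² = 45;  v_rel·d = (-3)·(25) + (-6)·(10) = -135
45·t² + 270·t + 661 = 0  ⇒  m = (-135)² − 45·661 = -11520
m = -11520 < 0,  v_rel·d = -135 < 0  ⇒  outside

inside=no margin=-11520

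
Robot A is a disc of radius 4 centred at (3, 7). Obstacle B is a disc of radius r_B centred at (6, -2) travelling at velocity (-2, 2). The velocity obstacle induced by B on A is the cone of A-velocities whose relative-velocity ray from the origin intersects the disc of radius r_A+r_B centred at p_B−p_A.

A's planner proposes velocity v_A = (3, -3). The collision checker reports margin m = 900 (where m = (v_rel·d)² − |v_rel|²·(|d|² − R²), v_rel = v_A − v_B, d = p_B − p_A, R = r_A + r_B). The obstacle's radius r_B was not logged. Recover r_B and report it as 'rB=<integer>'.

m = 900
d = (3, -9);  v_rel = (5, -5),  |v_rel|² = 50
v_rel×d = (5)·(-9) − (-5)·(3) = -30
since m = R²·50 − (-30)²:  R² = (900 + 900) / 50 = 36
R = √36 = 6  ⇒  r_B = 6 − 4 = 2

rB=2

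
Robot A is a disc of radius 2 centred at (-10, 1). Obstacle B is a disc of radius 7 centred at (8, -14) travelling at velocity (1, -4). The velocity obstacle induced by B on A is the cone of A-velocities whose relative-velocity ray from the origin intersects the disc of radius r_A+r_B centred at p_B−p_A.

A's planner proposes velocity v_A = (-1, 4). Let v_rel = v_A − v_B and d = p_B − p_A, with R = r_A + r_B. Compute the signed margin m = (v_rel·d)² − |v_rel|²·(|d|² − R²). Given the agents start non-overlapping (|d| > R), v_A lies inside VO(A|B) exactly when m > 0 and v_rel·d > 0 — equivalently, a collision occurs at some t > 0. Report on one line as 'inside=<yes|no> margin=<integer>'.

d = (18, -15),  |d|² = 549;  R = 2+7 = 9,  c = 549−9² = 468
v_rel = (-2, 8),  |v_rel|² = 68;  v_rel·d = (-2)·(18) + (8)·(-15) = -156
68·t² + 312·t + 468 = 0  ⇒  m = (-156)² − 68·468 = -7488
m = -7488 < 0,  v_rel·d = -156 < 0  ⇒  outside

inside=no margin=-7488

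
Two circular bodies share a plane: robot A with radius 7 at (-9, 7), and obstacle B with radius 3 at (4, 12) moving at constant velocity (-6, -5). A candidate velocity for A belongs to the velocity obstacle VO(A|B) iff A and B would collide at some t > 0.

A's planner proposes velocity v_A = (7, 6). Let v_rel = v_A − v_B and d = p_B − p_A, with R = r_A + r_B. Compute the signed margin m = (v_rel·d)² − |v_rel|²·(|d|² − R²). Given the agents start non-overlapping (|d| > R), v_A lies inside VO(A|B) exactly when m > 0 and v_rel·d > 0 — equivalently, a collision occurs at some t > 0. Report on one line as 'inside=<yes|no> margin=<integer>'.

d = (13, 5),  |d|² = 194;  R = 7+3 = 10,  c = 194−10² = 94
v_rel = (13, 11),  |v_rel|² = 290;  v_rel·d = (13)·(13) + (11)·(5) = 224
290·t² − 448·t + 94 = 0  ⇒  m = 224² − 290·94 = 22916
m = 22916 > 0,  v_rel·d = 224 > 0  ⇒  inside

inside=yes margin=22916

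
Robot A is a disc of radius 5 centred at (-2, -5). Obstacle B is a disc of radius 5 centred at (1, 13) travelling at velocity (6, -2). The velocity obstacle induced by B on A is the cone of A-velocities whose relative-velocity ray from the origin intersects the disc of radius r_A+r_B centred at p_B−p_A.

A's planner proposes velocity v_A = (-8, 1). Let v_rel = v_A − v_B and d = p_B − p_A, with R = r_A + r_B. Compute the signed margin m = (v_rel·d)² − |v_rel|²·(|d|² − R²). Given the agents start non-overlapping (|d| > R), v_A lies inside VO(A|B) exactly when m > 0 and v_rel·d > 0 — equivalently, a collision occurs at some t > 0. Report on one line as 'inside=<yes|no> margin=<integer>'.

d = (3, 18),  |d|² = 333;  R = 5+5 = 10,  c = 333−10² = 233
v_rel = (-14, 3),  |v_rel|² = 205;  v_rel·d = (-14)·(3) + (3)·(18) = 12
205·t² − 24·t + 233 = 0  ⇒  m = 12² − 205·233 = -47621
m = -47621 < 0,  v_rel·d = 12 > 0  ⇒  outside

inside=no margin=-47621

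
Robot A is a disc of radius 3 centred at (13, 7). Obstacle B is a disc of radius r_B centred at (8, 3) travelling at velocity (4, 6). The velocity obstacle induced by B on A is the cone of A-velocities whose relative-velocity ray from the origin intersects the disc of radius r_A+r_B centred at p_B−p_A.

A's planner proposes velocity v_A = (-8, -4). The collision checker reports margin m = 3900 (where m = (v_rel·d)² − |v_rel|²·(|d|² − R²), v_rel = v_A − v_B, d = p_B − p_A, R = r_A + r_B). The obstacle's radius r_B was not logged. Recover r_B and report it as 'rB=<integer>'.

m = 3900
d = (-5, -4);  v_rel = (-12, -10),  |v_rel|² = 244
v_rel×d = (-12)·(-4) − (-10)·(-5) = -2
since m = R²·244 − (-2)²:  R² = (4 + 3900) / 244 = 16
R = √16 = 4  ⇒  r_B = 4 − 3 = 1

rB=1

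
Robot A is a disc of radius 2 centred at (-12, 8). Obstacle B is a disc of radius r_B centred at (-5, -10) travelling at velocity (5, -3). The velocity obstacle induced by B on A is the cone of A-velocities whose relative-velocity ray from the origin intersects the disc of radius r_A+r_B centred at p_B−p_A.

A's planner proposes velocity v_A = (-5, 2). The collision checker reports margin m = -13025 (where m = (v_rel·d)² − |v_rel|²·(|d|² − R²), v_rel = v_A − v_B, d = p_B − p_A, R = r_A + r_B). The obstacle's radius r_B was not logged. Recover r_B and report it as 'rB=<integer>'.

m = -13025
d = (7, -18);  v_rel = (-10, 5),  |v_rel|² = 125
v_rel×d = (-10)·(-18) − (5)·(7) = 145
since m = R²·125 − 145²:  R² = (21025 + -13025) / 125 = 64
R = √64 = 8  ⇒  r_B = 8 − 2 = 6

rB=6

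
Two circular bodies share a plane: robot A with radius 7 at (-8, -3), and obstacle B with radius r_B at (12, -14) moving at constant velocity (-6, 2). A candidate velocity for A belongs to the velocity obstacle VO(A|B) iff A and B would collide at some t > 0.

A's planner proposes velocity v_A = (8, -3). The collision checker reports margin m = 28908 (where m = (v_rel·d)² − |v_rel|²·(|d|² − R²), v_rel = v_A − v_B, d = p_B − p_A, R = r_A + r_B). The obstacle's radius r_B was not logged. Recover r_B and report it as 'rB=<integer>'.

m = 28908
d = (20, -11);  v_rel = (14, -5),  |v_rel|² = 221
v_rel×d = (14)·(-11) − (-5)·(20) = -54
since m = R²·221 − (-54)²:  R² = (2916 + 28908) / 221 = 144
R = √144 = 12  ⇒  r_B = 12 − 7 = 5

rB=5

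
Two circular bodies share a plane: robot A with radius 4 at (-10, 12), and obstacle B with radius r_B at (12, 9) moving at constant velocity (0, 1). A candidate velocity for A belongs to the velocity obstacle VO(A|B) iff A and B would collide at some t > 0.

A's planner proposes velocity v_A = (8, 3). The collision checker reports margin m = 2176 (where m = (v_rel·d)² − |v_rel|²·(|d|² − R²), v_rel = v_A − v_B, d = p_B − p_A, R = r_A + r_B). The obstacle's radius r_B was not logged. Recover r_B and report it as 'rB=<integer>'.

m = 2176
d = (22, -3);  v_rel = (8, 2),  |v_rel|² = 68
v_rel×d = (8)·(-3) − (2)·(22) = -68
since m = R²·68 − (-68)²:  R² = (4624 + 2176) / 68 = 100
R = √100 = 10  ⇒  r_B = 10 − 4 = 6

rB=6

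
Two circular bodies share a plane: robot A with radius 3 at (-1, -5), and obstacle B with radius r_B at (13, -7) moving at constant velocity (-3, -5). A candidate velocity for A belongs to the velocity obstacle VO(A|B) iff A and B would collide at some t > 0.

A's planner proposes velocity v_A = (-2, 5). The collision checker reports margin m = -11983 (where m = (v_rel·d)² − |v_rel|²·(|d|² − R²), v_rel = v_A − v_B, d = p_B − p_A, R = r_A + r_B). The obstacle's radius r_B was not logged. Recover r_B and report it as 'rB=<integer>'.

m = -11983
d = (14, -2);  v_rel = (1, 10),  |v_rel|² = 101
v_rel×d = (1)·(-2) − (10)·(14) = -142
since m = R²·101 − (-142)²:  R² = (20164 + -11983) / 101 = 81
R = √81 = 9  ⇒  r_B = 9 − 3 = 6

rB=6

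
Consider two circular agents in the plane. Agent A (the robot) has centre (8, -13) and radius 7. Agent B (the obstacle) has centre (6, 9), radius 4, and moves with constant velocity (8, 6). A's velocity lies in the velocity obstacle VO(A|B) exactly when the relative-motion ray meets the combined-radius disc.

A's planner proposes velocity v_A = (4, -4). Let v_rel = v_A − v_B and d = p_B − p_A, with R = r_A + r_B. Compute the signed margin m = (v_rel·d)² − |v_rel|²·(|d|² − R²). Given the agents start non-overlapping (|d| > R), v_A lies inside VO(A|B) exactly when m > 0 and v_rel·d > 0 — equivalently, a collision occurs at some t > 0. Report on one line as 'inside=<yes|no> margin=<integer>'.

d = (-2, 22),  |d|² = 488;  R = 7+4 = 11,  c = 488−11² = 367
v_rel = (-4, -10),  |v_rel|² = 116;  v_rel·d = (-4)·(-2) + (-10)·(22) = -212
116·t² + 424·t + 367 = 0  ⇒  m = (-212)² − 116·367 = 2372
m = 2372 > 0,  v_rel·d = -212 < 0  ⇒  outside

inside=no margin=2372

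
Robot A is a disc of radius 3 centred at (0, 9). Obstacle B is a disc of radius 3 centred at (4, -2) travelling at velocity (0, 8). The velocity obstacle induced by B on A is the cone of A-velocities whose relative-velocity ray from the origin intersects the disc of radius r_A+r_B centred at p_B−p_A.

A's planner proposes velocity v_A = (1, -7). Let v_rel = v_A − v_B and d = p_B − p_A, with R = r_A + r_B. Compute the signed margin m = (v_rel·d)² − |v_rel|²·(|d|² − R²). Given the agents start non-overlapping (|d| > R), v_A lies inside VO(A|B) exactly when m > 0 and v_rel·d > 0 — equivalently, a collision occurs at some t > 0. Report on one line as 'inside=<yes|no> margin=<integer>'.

d = (4, -11),  |d|² = 137;  R = 3+3 = 6,  c = 137−6² = 101
v_rel = (1, -15),  |v_rel|² = 226;  v_rel·d = (1)·(4) + (-15)·(-11) = 169
226·t² − 338·t + 101 = 0  ⇒  m = 169² − 226·101 = 5735
m = 5735 > 0,  v_rel·d = 169 > 0  ⇒  inside

inside=yes margin=5735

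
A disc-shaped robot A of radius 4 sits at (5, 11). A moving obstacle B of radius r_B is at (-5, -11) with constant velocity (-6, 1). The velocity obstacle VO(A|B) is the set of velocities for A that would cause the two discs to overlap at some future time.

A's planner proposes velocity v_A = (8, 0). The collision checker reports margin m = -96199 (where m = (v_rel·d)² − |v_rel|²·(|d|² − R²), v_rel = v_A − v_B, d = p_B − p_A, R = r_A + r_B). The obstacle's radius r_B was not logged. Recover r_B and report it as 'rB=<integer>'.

m = -96199
d = (-10, -22);  v_rel = (14, -1),  |v_rel|² = 197
v_rel×d = (14)·(-22) − (-1)·(-10) = -318
since m = R²·197 − (-318)²:  R² = (101124 + -96199) / 197 = 25
R = √25 = 5  ⇒  r_B = 5 − 4 = 1

rB=1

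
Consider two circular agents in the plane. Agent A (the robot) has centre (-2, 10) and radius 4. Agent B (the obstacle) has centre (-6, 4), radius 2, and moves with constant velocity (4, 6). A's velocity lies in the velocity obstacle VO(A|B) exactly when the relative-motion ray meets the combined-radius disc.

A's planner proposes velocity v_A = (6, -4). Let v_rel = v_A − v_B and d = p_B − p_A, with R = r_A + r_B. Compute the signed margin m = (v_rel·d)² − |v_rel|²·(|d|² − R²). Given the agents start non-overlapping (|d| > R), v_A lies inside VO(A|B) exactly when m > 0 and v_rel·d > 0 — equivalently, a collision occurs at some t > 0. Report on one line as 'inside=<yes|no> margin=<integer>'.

d = (-4, -6),  |d|² = 52;  R = 4+2 = 6,  c = 52−6² = 16
v_rel = (2, -10),  |v_rel|² = 104;  v_rel·d = (2)·(-4) + (-10)·(-6) = 52
104·t² − 104·t + 16 = 0  ⇒  m = 52² − 104·16 = 1040
m = 1040 > 0,  v_rel·d = 52 > 0  ⇒  inside

inside=yes margin=1040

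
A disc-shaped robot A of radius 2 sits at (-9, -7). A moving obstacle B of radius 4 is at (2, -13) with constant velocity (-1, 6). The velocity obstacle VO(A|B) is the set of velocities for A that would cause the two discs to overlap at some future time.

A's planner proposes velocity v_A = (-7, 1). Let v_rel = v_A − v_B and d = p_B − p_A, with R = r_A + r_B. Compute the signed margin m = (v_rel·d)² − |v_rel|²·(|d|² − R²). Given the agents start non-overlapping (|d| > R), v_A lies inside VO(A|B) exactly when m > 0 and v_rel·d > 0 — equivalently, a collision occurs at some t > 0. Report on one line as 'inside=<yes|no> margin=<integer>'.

d = (11, -6),  |d|² = 157;  R = 2+4 = 6,  c = 157−6² = 121
v_rel = (-6, -5),  |v_rel|² = 61;  v_rel·d = (-6)·(11) + (-5)·(-6) = -36
61·t² + 72·t + 121 = 0  ⇒  m = (-36)² − 61·121 = -6085
m = -6085 < 0,  v_rel·d = -36 < 0  ⇒  outside

inside=no margin=-6085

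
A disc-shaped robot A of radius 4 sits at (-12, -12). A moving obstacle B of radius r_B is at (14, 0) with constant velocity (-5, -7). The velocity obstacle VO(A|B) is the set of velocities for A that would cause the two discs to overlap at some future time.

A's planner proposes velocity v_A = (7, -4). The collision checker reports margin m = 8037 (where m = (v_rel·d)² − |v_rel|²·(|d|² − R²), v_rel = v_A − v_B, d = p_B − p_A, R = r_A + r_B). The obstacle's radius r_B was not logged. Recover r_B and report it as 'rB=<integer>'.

m = 8037
d = (26, 12);  v_rel = (12, 3),  |v_rel|² = 153
v_rel×d = (12)·(12) − (3)·(26) = 66
since m = R²·153 − 66²:  R² = (4356 + 8037) / 153 = 81
R = √81 = 9  ⇒  r_B = 9 − 4 = 5

rB=5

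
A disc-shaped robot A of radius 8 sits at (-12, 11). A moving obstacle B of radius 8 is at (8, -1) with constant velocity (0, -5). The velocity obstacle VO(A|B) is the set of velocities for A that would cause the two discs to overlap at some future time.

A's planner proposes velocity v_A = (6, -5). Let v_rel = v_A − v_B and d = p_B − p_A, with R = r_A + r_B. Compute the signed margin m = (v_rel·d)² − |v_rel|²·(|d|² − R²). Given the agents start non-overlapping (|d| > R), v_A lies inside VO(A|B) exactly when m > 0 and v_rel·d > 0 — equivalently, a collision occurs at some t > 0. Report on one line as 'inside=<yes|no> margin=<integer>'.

d = (20, -12),  |d|² = 544;  R = 8+8 = 16,  c = 544−16² = 288
v_rel = (6, 0),  |v_rel|² = 36;  v_rel·d = (6)·(20) + (0)·(-12) = 120
36·t² − 240·t + 288 = 0  ⇒  m = 120² − 36·288 = 4032
m = 4032 > 0,  v_rel·d = 120 > 0  ⇒  inside

inside=yes margin=4032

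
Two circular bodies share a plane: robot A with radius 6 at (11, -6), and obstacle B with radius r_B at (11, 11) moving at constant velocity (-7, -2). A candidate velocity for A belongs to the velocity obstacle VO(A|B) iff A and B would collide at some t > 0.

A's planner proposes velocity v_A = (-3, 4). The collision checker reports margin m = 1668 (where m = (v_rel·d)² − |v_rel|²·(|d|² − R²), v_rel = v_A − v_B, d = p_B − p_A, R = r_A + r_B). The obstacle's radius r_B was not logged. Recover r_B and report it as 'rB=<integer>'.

m = 1668
d = (0, 17);  v_rel = (4, 6),  |v_rel|² = 52
v_rel×d = (4)·(17) − (6)·(0) = 68
since m = R²·52 − 68²:  R² = (4624 + 1668) / 52 = 121
R = √121 = 11  ⇒  r_B = 11 − 6 = 5

rB=5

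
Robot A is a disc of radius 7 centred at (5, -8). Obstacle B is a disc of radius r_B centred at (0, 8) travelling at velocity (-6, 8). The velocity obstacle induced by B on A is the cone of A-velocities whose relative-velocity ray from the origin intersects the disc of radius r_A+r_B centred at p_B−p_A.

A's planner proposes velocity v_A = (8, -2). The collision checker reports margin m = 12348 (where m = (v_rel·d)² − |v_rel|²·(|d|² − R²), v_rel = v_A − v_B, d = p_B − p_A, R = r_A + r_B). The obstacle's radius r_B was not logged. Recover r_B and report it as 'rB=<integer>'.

m = 12348
d = (-5, 16);  v_rel = (14, -10),  |v_rel|² = 296
v_rel×d = (14)·(16) − (-10)·(-5) = 174
since m = R²·296 − 174²:  R² = (30276 + 12348) / 296 = 144
R = √144 = 12  ⇒  r_B = 12 − 7 = 5

rB=5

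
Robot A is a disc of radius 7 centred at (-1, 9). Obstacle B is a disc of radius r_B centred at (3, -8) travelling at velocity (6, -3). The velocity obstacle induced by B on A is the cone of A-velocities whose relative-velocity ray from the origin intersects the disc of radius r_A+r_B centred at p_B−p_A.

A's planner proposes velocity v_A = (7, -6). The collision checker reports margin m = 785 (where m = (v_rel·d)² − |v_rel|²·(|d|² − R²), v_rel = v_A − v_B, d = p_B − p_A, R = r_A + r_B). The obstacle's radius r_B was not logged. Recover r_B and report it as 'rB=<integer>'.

m = 785
d = (4, -17);  v_rel = (1, -3),  |v_rel|² = 10
v_rel×d = (1)·(-17) − (-3)·(4) = -5
since m = R²·10 − (-5)²:  R² = (25 + 785) / 10 = 81
R = √81 = 9  ⇒  r_B = 9 − 7 = 2

rB=2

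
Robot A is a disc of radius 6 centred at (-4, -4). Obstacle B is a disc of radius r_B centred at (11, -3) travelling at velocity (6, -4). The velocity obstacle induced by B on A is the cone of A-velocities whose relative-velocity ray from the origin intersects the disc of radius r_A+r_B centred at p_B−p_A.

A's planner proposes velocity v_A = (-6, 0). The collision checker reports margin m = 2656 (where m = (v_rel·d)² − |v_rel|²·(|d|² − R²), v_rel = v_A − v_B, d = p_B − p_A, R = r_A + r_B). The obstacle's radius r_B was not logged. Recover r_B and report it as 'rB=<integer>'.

m = 2656
d = (15, 1);  v_rel = (-12, 4),  |v_rel|² = 160
v_rel×d = (-12)·(1) − (4)·(15) = -72
since m = R²·160 − (-72)²:  R² = (5184 + 2656) / 160 = 49
R = √49 = 7  ⇒  r_B = 7 − 6 = 1

rB=1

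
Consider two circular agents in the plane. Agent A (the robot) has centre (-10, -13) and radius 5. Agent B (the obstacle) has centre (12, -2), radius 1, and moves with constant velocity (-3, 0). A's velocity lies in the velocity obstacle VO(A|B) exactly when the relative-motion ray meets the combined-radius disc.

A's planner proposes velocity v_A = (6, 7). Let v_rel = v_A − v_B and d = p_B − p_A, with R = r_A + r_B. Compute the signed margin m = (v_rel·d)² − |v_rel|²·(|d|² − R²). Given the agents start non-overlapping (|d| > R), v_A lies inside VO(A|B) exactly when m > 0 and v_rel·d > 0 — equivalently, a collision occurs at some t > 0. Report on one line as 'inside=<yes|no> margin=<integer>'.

d = (22, 11),  |d|² = 605;  R = 5+1 = 6,  c = 605−6² = 569
v_rel = (9, 7),  |v_rel|² = 130;  v_rel·d = (9)·(22) + (7)·(11) = 275
130·t² − 550·t + 569 = 0  ⇒  m = 275² − 130·569 = 1655
m = 1655 > 0,  v_rel·d = 275 > 0  ⇒  inside

inside=yes margin=1655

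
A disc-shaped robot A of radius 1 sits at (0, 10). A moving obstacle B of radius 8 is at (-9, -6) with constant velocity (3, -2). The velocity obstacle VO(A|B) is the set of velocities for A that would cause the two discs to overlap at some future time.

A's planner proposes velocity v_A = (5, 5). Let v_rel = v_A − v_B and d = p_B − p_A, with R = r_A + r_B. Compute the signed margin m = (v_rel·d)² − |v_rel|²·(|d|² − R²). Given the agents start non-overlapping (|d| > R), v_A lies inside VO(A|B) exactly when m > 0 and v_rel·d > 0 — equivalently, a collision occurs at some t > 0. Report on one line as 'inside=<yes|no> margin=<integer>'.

d = (-9, -16),  |d|² = 337;  R = 1+8 = 9,  c = 337−9² = 256
v_rel = (2, 7),  |v_rel|² = 53;  v_rel·d = (2)·(-9) + (7)·(-16) = -130
53·t² + 260·t + 256 = 0  ⇒  m = (-130)² − 53·256 = 3332
m = 3332 > 0,  v_rel·d = -130 < 0  ⇒  outside

inside=no margin=3332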